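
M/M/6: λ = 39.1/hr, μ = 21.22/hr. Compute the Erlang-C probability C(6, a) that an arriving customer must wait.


a = λ/μ = 1.8426; ρ = a/6 = 0.3071
P₀ = 0.158263 (from M/M/c formula)
C(c,a) = [a^c/(c!(1−ρ))]·P₀ = [39.13707/(720·0.6929)]·0.158263
= 0.07845·0.158263 = 0.012416

Final: 0.012416


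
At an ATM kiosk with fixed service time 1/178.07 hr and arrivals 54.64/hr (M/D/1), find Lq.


ρ = 54.64/178.07 = 0.3068
M/D/1: Lq = ρ²/(2(1−ρ)) = 0.09415/(2·0.6932) = 0.06792

Final: 0.06792


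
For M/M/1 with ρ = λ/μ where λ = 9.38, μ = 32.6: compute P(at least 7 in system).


ρ = 9.38/32.6 = 0.2877
P(N ≥ n) = ρ^n = 0.2877^7 = 0.0001633

Final: 0.0001633


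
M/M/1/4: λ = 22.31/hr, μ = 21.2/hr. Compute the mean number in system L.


ρ = 22.31/21.2 = 1.0524
L = ρ[1 − (K+1)ρ^K + Kρ^(K+1)] / [(1−ρ)(1−ρ^(K+1))]
Numerator: 1.0524·(1 − 5·1.226464 + 4·1.290680) = 0.031991
Denominator: (-0.05236)·(-0.290680) = 0.015220
L = 0.031991/0.015220 = 2.1020

Final: 2.1020


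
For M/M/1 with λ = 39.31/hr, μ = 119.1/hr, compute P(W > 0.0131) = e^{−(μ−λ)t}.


W ~ Exponential(μ−λ) for M/M/1.
μ − λ = 119.1 − 39.31 = 79.7900
P(W > t) = e^{−(μ−λ)t} = e^{−1.0452} = 0.351604

Final: 0.351604


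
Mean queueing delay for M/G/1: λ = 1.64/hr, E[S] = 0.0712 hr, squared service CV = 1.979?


ρ = λ·E[S] = 1.64·0.0712 = 0.1168
E[S²] = E[S]²(1+C_s²) = 0.0712²·(1+1.979) = 0.015102
Wq = λ·E[S²]/(2(1−ρ)) = 1.64·0.015102/(2·0.8832) = 0.01402 hr

Final: 0.01402 hr


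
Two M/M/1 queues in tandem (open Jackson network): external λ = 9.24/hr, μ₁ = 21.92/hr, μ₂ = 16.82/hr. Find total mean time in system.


Each node sees arrival rate λ = 9.24/hr (tandem ⇒ throughput preserved).
W₁ = 1/(μ₁−λ) = 1/(21.92−9.24) = 0.07886 hr
W₂ = 1/(μ₂−λ) = 1/(16.82−9.24) = 0.13193 hr
W_total = W₁ + W₂ = 0.07886 + 0.13193 = 0.21079 hr

Final: 0.21079 hr


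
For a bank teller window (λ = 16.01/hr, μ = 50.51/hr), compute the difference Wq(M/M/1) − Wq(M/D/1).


ρ = 16.01/50.51 = 0.3170
Wq(M/M/1) = ρ/(μ−λ) = 0.3170/34.50 = 0.009187 hr
Wq(M/D/1) = ρ/(2(μ−λ)) = 0.004594 hr
Savings = 0.009187 − 0.004594 = 0.004594 hr

Final: 0.004594 hr


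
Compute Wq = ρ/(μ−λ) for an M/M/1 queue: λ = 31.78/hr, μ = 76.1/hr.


ρ = 31.78/76.1 = 0.4176
Wq = ρ/(μ−λ) = 0.4176/(76.1 − 31.78) = 0.4176/44.32 = 0.009423 hr

Final: 0.009423 hr


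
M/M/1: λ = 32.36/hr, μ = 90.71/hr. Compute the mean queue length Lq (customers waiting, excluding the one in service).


ρ = 32.36/90.71 = 0.3567
Lq = ρ²/(1−ρ) = 0.1273/0.6433 = 0.1978

Final: 0.1978


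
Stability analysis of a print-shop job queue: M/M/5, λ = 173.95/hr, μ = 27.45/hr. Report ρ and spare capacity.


Total capacity cμ = 5·27.45 = 137.25/hr
ρ = λ/(cμ) = 173.95/137.25 = 1.2674
Stable ⇔ ρ < 1: NO
Spare capacity = cμ − λ = 137.25 − 173.95 = -36.70/hr

Final: ρ = 1.2674; unstable; margin = -36.70/hr


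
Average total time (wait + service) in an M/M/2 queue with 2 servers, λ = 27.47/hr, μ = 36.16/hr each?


a = 0.7597; ρ = 0.3798; P₀ = 0.449444
Lq = P₀·a^c·ρ/(c!(1−ρ)²) = 0.12808
Wq = Lq/λ = 0.12808/27.47 = 0.004663 hr
W = Wq + 1/μ = 0.004663 + 0.02765 = 0.03232 hr

Final: 0.03232 hr


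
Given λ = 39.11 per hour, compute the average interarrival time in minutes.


Mean interarrival time = 1/λ = 1/39.11 hour = 0.02557 hour
In minutes: 0.02557 × 60 = 1.5341 min

Final: 1.5341 min


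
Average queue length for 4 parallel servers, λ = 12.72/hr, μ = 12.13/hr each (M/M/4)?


a = λ/μ = 1.0486; ρ = a/4 = 0.2622
P₀ = 0.349780
Lq = P₀·a^c·ρ / (c!·(1−ρ)²) = 0.349780·1.20922·0.2622/(24·0.54441)
= 0.008487

Final: 0.008487


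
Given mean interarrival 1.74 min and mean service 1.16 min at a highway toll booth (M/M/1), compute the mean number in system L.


λ = 60/1.74 = 34.4828 /hr
μ = 60/1.16 = 51.7241 /hr
ρ = λ/μ = 34.4828/51.7241 = 0.6667
L = ρ/(1−ρ) = 0.6667/0.3333 = 2.0000

Final: 2.0000


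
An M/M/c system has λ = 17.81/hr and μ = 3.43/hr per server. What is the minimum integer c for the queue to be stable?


Stability requires cμ > λ ⇔ c > λ/μ.
λ/μ = 17.81/3.43 = 5.1924
Minimum integer c = ⌊5.1924⌋ + 1 = 6
Check: 6·3.43 = 20.58 > 17.81, while 5·3.43 = 17.15 ≤ 17.81

Final: 6 servers


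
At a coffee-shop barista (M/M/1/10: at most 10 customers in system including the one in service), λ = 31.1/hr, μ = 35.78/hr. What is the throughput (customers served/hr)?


ρ = 0.8692; P_K = (1−ρ)ρ^10/(1−ρ^11) = 0.040960
λ_eff = λ(1 − P_K) = 31.1·(1 − 0.040960) = 31.1·0.959040 = 29.8261 /hr

Final: 29.8261 /hr


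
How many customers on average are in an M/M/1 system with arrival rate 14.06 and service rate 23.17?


ρ = λ/μ = 14.06/23.17 = 0.6068
L = ρ/(1−ρ) = 0.6068/(1 − 0.6068) = 0.6068/0.3932 = 1.5434

Final: 1.5434


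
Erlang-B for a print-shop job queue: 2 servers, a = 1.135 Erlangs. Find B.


B(c,a) = (a^c/c!) / Σ_{k=0}^{c} a^k/k!
a^2/2! = 0.644112
Σ terms (k=0..2): 1.00000 + 1.13500 + 0.64411 = 2.779113
B = 0.644112/2.779113 = 0.231769

Final: 0.231769


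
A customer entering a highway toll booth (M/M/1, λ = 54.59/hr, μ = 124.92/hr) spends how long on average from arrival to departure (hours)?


W = 1/(μ−λ) = 1/(124.92 − 54.59) = 1/70.33 = 0.01422 hr

Final: 0.01422 hr


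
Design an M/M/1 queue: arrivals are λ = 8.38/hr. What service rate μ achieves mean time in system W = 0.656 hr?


W = 1/(μ−λ) ⇒ μ − λ = 1/W = 1/0.656 = 1.5244
μ = λ + 1/W = 8.38 + 1.5244 = 9.9044 per hr

Final: 9.9044 /hr


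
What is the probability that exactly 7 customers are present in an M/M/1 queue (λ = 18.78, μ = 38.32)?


ρ = 18.78/38.32 = 0.4901
P_n = (1−ρ)·ρ^n = (1 − 0.4901)·0.4901^7 = 0.5099·0.006790 = 0.003462

Final: 0.003462


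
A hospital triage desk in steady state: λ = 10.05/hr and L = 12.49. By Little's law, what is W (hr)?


W = L/λ = 12.49/10.05 = 1.2428 hr

Final: 1.2428 hr


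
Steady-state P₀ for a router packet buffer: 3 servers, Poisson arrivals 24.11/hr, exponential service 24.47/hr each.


a = λ/μ = 24.11/24.47 = 0.9853; ρ = a/c = 0.3284
Σ_{k=0}^{2} a^k/k! (terms k=0..2) = 1.00000 + 0.98529 + 0.48540 = 2.47068
Tail: a^3/(3!(1−ρ)) = 0.95651/(6·0.6716) = 0.23738
P₀ = 1/(2.47068 + 0.23738) = 1/2.70807 = 0.369267

Final: 0.369267


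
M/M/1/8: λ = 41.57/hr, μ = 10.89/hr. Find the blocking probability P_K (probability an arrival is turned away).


ρ = λ/μ = 41.57/10.89 = 3.8173
P_K = (1−ρ)ρ^K/(1−ρ^(K+1)) = (-2.8173·45083.451565)/(1 − 172095.416122)
= -127011.964557/-172094.416122 = 0.738037

Final: 0.738037


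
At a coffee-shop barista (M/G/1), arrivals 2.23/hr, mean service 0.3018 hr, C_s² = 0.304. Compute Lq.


ρ = λ·E[S] = 2.23·0.3018 = 0.6730
Lq = ρ²(1+C_s²)/(2(1−ρ)) = 0.4529·(1+0.304)/(2·0.3270)
= 0.4529·1.3040/0.6540 = 0.90316

Final: 0.90316


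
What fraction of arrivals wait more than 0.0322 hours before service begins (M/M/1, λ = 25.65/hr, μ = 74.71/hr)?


ρ = 25.65/74.71 = 0.3433
P(Wq > t) = ρ·e^{−(μ−λ)t} = 0.3433·e^{−1.5797}
= 0.3433·0.206030 = 0.070736

Final: 0.070736


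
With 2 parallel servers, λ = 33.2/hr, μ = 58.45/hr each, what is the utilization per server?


ρ = λ/(cμ) = 33.2/(2·58.45) = 33.2/116.90 = 0.2840

Final: 0.2840


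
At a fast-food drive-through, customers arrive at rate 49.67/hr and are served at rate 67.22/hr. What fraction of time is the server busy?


ρ = λ/μ = 49.67/67.22 = 0.7389

Final: 0.7389


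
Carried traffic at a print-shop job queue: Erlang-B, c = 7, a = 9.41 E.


B(7,9.41) = 0.381744 (Erlang-B)
Carried load = a(1 − B) = 9.41·(1 − 0.381744) = 9.41·0.618256 = 5.8178 E

Final: 5.8178 Erlangs


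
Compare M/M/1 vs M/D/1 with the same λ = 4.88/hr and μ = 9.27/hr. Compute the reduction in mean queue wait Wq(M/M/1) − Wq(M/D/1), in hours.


ρ = 4.88/9.27 = 0.5264
Wq(M/M/1) = ρ/(μ−λ) = 0.5264/4.39 = 0.11992 hr
Wq(M/D/1) = ρ/(2(μ−λ)) = 0.05996 hr
Savings = 0.11992 − 0.05996 = 0.05996 hr

Final: 0.05996 hr


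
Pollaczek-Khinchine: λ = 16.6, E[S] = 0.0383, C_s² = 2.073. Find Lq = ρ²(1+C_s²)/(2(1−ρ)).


ρ = λ·E[S] = 16.6·0.0383 = 0.6358
Lq = ρ²(1+C_s²)/(2(1−ρ)) = 0.4042·(1+2.073)/(2·0.3642)
= 0.4042·3.0730/0.7284 = 1.70523

Final: 1.70523


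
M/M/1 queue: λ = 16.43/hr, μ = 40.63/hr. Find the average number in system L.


ρ = λ/μ = 16.43/40.63 = 0.4044
L = ρ/(1−ρ) = 0.4044/(1 − 0.4044) = 0.4044/0.5956 = 0.6789

Final: 0.6789


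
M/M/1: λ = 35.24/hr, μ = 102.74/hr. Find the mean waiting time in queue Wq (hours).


ρ = 35.24/102.74 = 0.3430
Wq = ρ/(μ−λ) = 0.3430/(102.74 − 35.24) = 0.3430/67.50 = 0.005082 hr

Final: 0.005082 hr


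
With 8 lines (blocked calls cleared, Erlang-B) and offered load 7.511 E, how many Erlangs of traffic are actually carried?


B(8,7.511) = 0.208081 (Erlang-B)
Carried load = a(1 − B) = 7.511·(1 − 0.208081) = 7.511·0.791919 = 5.9481 E

Final: 5.9481 Erlangs


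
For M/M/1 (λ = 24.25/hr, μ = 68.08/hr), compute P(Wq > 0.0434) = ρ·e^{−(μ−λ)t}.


ρ = 24.25/68.08 = 0.3562
P(Wq > t) = ρ·e^{−(μ−λ)t} = 0.3562·e^{−1.9022}
= 0.3562·0.149237 = 0.053158

Final: 0.053158


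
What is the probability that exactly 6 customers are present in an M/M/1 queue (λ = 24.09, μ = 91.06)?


ρ = 24.09/91.06 = 0.2646
P_n = (1−ρ)·ρ^n = (1 − 0.2646)·0.2646^6 = 0.7354·0.0003428 = 0.0002521

Final: 0.0002521


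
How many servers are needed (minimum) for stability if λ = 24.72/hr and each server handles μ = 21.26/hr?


Stability requires cμ > λ ⇔ c > λ/μ.
λ/μ = 24.72/21.26 = 1.1627
Minimum integer c = ⌊1.1627⌋ + 1 = 2
Check: 2·21.26 = 42.52 > 24.72, while 1·21.26 = 21.26 ≤ 24.72

Final: 2 servers


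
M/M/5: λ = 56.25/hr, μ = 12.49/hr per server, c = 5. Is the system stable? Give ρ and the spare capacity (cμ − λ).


Total capacity cμ = 5·12.49 = 62.45/hr
ρ = λ/(cμ) = 56.25/62.45 = 0.9007
Stable ⇔ ρ < 1: YES
Spare capacity = cμ − λ = 62.45 − 56.25 = 6.20/hr

Final: ρ = 0.9007; stable; margin = 6.20/hr


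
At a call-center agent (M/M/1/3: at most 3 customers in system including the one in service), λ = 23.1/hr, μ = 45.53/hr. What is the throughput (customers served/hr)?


ρ = 0.5074; P_K = (1−ρ)ρ^3/(1−ρ^4) = 0.068905
λ_eff = λ(1 − P_K) = 23.1·(1 − 0.068905) = 23.1·0.931095 = 21.5083 /hr

Final: 21.5083 /hr


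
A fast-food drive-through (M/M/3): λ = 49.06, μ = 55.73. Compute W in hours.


a = 0.8803; ρ = 0.2934; P₀ = 0.411740
Lq = P₀·a^c·ρ/(c!(1−ρ)²) = 0.02752
Wq = Lq/λ = 0.02752/49.06 = 0.0005609 hr
W = Wq + 1/μ = 0.0005609 + 0.01794 = 0.01850 hr

Final: 0.01850 hr


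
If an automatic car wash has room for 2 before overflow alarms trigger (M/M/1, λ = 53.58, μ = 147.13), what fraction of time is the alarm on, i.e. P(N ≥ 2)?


ρ = 53.58/147.13 = 0.3642
P(N ≥ n) = ρ^n = 0.3642^2 = 0.132618

Final: 0.132618


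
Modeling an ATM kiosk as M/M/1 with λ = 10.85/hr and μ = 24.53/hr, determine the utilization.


ρ = λ/μ = 10.85/24.53 = 0.4423

Final: 0.4423


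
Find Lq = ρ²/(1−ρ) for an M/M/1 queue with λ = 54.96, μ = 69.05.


ρ = 54.96/69.05 = 0.7959
Lq = ρ²/(1−ρ) = 0.6335/0.2041 = 3.1047

Final: 3.1047


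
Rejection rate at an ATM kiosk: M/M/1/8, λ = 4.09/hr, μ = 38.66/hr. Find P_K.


ρ = λ/μ = 4.09/38.66 = 0.1058
P_K = (1−ρ)ρ^K/(1−ρ^(K+1)) = (0.8942·0.00000001569)/(1 − 0.000000001660)
= 0.00000001403/1.000000 = 0.00000001403

Final: 0.00000001403


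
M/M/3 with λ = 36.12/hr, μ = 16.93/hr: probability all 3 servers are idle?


a = λ/μ = 36.12/16.93 = 2.1335; ρ = a/c = 0.7112
Σ_{k=0}^{2} a^k/k! (terms k=0..2) = 1.00000 + 2.13349 + 2.27589 = 5.40938
Tail: a^3/(3!(1−ρ)) = 9.71119/(6·0.2888) = 5.60363
P₀ = 1/(5.40938 + 5.60363) = 1/11.01301 = 0.090802

Final: 0.090802


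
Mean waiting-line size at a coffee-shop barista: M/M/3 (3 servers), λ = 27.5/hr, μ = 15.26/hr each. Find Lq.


a = λ/μ = 1.8021; ρ = a/3 = 0.6007
P₀ = 0.145589
Lq = P₀·a^c·ρ / (c!·(1−ρ)²) = 0.145589·5.85241·0.6007/(6·0.15944)
= 0.53502

Final: 0.53502


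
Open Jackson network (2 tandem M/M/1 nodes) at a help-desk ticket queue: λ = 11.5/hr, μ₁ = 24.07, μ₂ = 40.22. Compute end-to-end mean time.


Each node sees arrival rate λ = 11.5/hr (tandem ⇒ throughput preserved).
W₁ = 1/(μ₁−λ) = 1/(24.07−11.5) = 0.07955 hr
W₂ = 1/(μ₂−λ) = 1/(40.22−11.5) = 0.03482 hr
W_total = W₁ + W₂ = 0.07955 + 0.03482 = 0.11437 hr

Final: 0.11437 hr


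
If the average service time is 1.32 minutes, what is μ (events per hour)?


μ = 1/(service time) in consistent units.
1 hour = 60 min, so μ = 60/1.32 = 45.4545 per hour

Final: 45.4545 /hr


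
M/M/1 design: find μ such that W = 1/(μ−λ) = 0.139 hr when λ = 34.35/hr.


W = 1/(μ−λ) ⇒ μ − λ = 1/W = 1/0.139 = 7.1942
μ = λ + 1/W = 34.35 + 7.1942 = 41.5442 per hr

Final: 41.5442 /hr


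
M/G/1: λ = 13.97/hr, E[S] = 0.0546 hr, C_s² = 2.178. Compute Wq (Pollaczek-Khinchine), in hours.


ρ = λ·E[S] = 13.97·0.0546 = 0.7628
E[S²] = E[S]²(1+C_s²) = 0.0546²·(1+2.178) = 0.009474
Wq = λ·E[S²]/(2(1−ρ)) = 13.97·0.009474/(2·0.2372) = 0.27895 hr

Final: 0.27895 hr


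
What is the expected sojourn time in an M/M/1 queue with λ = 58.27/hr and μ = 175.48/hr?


W = 1/(μ−λ) = 1/(175.48 − 58.27) = 1/117.21 = 0.008532 hr

Final: 0.008532 hr


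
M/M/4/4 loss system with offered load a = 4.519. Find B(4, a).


B(c,a) = (a^c/c!) / Σ_{k=0}^{c} a^k/k!
a^4/4! = 17.376333
Σ terms (k=0..4): 1.00000 + 4.51900 + 10.21068 + 15.38069 + 17.37633 = 48.486702
B = 17.376333/48.486702 = 0.358373

Final: 0.358373


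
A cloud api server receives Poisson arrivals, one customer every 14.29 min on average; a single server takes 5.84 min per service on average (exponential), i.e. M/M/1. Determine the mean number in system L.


λ = 60/14.29 = 4.1987 /hr
μ = 60/5.84 = 10.2740 /hr
ρ = λ/μ = 4.1987/10.2740 = 0.4087
L = ρ/(1−ρ) = 0.4087/0.5913 = 0.6911

Final: 0.6911


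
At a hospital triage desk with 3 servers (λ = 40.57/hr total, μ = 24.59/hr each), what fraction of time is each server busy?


ρ = λ/(cμ) = 40.57/(3·24.59) = 40.57/73.77 = 0.5500

Final: 0.5500


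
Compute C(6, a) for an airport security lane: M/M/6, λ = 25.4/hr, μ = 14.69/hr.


a = λ/μ = 1.7291; ρ = a/6 = 0.2882
P₀ = 0.177342 (from M/M/c formula)
C(c,a) = [a^c/(c!(1−ρ))]·P₀ = [26.72216/(720·0.7118)]·0.177342
= 0.05214·0.177342 = 0.009247

Final: 0.009247


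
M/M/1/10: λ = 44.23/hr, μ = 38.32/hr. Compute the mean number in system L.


ρ = 44.23/38.32 = 1.1542
L = ρ[1 − (K+1)ρ^K + Kρ^(K+1)] / [(1−ρ)(1−ρ^(K+1))]
Numerator: 1.1542·(1 − 11·4.196762 + 10·4.844019) = 3.781021
Denominator: (-0.1542)·(-3.844019) = 0.592854
L = 3.781021/0.592854 = 6.3777

Final: 6.3777


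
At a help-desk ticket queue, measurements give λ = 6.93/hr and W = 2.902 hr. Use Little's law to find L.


L = λW = 6.93·2.902 = 20.1109

Final: 20.1109


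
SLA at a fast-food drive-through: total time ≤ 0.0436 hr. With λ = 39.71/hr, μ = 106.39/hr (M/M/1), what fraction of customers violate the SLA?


W ~ Exponential(μ−λ) for M/M/1.
μ − λ = 106.39 − 39.71 = 66.6800
P(W > t) = e^{−(μ−λ)t} = e^{−2.9072} = 0.054626

Final: 0.054626


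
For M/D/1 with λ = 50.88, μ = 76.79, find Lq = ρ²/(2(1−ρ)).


ρ = 50.88/76.79 = 0.6626
M/D/1: Lq = ρ²/(2(1−ρ)) = 0.4390/(2·0.3374) = 0.65057

Final: 0.65057


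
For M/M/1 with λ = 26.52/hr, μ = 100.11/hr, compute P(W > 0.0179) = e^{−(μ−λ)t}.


W ~ Exponential(μ−λ) for M/M/1.
μ − λ = 100.11 − 26.52 = 73.5900
P(W > t) = e^{−(μ−λ)t} = e^{−1.3173} = 0.267868

Final: 0.267868


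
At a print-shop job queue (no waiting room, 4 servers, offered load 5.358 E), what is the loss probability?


B(c,a) = (a^c/c!) / Σ_{k=0}^{c} a^k/k!
a^4/4! = 34.339945
Σ terms (k=0..4): 1.00000 + 5.35800 + 14.35408 + 25.63639 + 34.33995 = 80.688417
B = 34.339945/80.688417 = 0.425587

Final: 0.425587


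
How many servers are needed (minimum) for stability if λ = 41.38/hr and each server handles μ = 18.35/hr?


Stability requires cμ > λ ⇔ c > λ/μ.
λ/μ = 41.38/18.35 = 2.2550
Minimum integer c = ⌊2.2550⌋ + 1 = 3
Check: 3·18.35 = 55.05 > 41.38, while 2·18.35 = 36.70 ≤ 41.38

Final: 3 servers


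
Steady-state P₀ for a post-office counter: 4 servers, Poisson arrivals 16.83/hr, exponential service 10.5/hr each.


a = λ/μ = 16.83/10.5 = 1.6029; ρ = a/c = 0.4007
Σ_{k=0}^{3} a^k/k! (terms k=0..3) = 1.00000 + 1.60286 + 1.28458 + 0.68633 = 4.57376
Tail: a^4/(4!(1−ρ)) = 6.60054/(24·0.5993) = 0.45892
P₀ = 1/(4.57376 + 0.45892) = 1/5.03268 = 0.198701

Final: 0.198701


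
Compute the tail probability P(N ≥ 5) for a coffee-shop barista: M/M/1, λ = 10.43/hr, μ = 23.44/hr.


ρ = 10.43/23.44 = 0.4450
P(N ≥ n) = ρ^n = 0.4450^5 = 0.017443

Final: 0.017443


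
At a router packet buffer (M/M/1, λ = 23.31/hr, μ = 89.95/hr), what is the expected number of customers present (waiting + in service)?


ρ = λ/μ = 23.31/89.95 = 0.2591
L = ρ/(1−ρ) = 0.2591/(1 − 0.2591) = 0.2591/0.7409 = 0.3498

Final: 0.3498


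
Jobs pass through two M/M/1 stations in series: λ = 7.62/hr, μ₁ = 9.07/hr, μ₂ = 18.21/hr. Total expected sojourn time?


Each node sees arrival rate λ = 7.62/hr (tandem ⇒ throughput preserved).
W₁ = 1/(μ₁−λ) = 1/(9.07−7.62) = 0.68966 hr
W₂ = 1/(μ₂−λ) = 1/(18.21−7.62) = 0.09443 hr
W_total = W₁ + W₂ = 0.68966 + 0.09443 = 0.78408 hr

Final: 0.78408 hr


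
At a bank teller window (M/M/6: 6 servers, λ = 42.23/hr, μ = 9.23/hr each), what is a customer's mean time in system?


a = 4.5753; ρ = 0.7625; P₀ = 0.008290
Lq = P₀·a^c·ρ/(c!(1−ρ)²) = 1.42845
Wq = Lq/λ = 1.42845/42.23 = 0.03383 hr
W = Wq + 1/μ = 0.03383 + 0.10834 = 0.14217 hr

Final: 0.14217 hr


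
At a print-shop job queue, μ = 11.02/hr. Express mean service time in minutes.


Mean service time = 1/μ = 1/11.02 hour = 0.09074 hour
In minutes: 0.09074 × 60 = 5.4446 min

Final: 5.4446 min


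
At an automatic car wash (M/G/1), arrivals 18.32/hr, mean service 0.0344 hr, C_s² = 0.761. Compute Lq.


ρ = λ·E[S] = 18.32·0.0344 = 0.6302
Lq = ρ²(1+C_s²)/(2(1−ρ)) = 0.3972·(1+0.761)/(2·0.3698)
= 0.3972·1.7610/0.7396 = 0.94567

Final: 0.94567


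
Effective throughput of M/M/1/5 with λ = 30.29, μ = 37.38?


ρ = 0.8103; P_K = (1−ρ)ρ^5/(1−ρ^6) = 0.092439
λ_eff = λ(1 − P_K) = 30.29·(1 − 0.092439) = 30.29·0.907561 = 27.4900 /hr

Final: 27.4900 /hr


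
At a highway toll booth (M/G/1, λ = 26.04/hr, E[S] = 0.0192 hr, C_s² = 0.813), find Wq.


ρ = λ·E[S] = 26.04·0.0192 = 0.5000
E[S²] = E[S]²(1+C_s²) = 0.0192²·(1+0.813) = 0.0006683
Wq = λ·E[S²]/(2(1−ρ)) = 26.04·0.0006683/(2·0.5000) = 0.01740 hr

Final: 0.01740 hr


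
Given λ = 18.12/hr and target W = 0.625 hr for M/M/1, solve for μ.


W = 1/(μ−λ) ⇒ μ − λ = 1/W = 1/0.625 = 1.6000
μ = λ + 1/W = 18.12 + 1.6000 = 19.7200 per hr

Final: 19.7200 /hr


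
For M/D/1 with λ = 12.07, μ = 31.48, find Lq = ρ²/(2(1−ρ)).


ρ = 12.07/31.48 = 0.3834
M/D/1: Lq = ρ²/(2(1−ρ)) = 0.1470/(2·0.6166) = 0.11921

Final: 0.11921


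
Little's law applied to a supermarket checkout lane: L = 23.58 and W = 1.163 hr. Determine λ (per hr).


λ = L/W = 23.58/1.163 = 20.2752 /hr

Final: 20.2752 /hr


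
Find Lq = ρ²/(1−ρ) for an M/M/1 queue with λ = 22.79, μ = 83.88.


ρ = 22.79/83.88 = 0.2717
Lq = ρ²/(1−ρ) = 0.07382/0.7283 = 0.1014

Final: 0.1014


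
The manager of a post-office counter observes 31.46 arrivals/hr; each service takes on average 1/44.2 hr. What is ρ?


ρ = λ/μ = 31.46/44.2 = 0.7118

Final: 0.7118


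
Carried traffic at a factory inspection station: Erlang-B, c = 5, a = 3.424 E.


B(5,3.424) = 0.147298 (Erlang-B)
Carried load = a(1 − B) = 3.424·(1 − 0.147298) = 3.424·0.852702 = 2.9197 E

Final: 2.9197 Erlangs


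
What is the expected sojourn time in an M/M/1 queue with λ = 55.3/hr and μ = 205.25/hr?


W = 1/(μ−λ) = 1/(205.25 − 55.3) = 1/149.95 = 0.006669 hr

Final: 0.006669 hr


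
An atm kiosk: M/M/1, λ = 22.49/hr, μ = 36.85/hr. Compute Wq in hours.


ρ = 22.49/36.85 = 0.6103
Wq = ρ/(μ−λ) = 0.6103/(36.85 − 22.49) = 0.6103/14.36 = 0.04250 hr

Final: 0.04250 hr


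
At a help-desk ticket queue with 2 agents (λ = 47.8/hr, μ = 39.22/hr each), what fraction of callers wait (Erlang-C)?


a = λ/μ = 1.2188; ρ = a/2 = 0.6094
P₀ = 0.242712 (from M/M/c formula)
C(c,a) = [a^c/(c!(1−ρ))]·P₀ = [1.48539/(2·0.3906)]·0.242712
= 1.90134·0.242712 = 0.461478

Final: 0.461478


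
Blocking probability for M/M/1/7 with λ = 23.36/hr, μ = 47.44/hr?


ρ = λ/μ = 23.36/47.44 = 0.4924
P_K = (1−ρ)ρ^K/(1−ρ^(K+1)) = (0.5076·0.007019)/(1 − 0.003456)
= 0.003563/0.996544 = 0.003575

Final: 0.003575


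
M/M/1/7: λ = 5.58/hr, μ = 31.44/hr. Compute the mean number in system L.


ρ = 5.58/31.44 = 0.1775
L = ρ[1 − (K+1)ρ^K + Kρ^(K+1)] / [(1−ρ)(1−ρ^(K+1))]
Numerator: 0.1775·(1 − 8·0.000005547 + 7·0.0000009845) = 0.177474
Denominator: (0.8225)·(0.999999) = 0.822518
L = 0.177474/0.822518 = 0.2158

Final: 0.2158


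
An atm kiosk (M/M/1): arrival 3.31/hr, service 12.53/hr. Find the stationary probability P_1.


ρ = 3.31/12.53 = 0.2642
P_n = (1−ρ)·ρ^n = (1 − 0.2642)·0.2642^1 = 0.7358·0.264166 = 0.194382

Final: 0.194382


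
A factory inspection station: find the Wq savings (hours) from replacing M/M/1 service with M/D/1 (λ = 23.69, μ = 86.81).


ρ = 23.69/86.81 = 0.2729
Wq(M/M/1) = ρ/(μ−λ) = 0.2729/63.12 = 0.004323 hr
Wq(M/D/1) = ρ/(2(μ−λ)) = 0.002162 hr
Savings = 0.004323 − 0.002162 = 0.002162 hr

Final: 0.002162 hr


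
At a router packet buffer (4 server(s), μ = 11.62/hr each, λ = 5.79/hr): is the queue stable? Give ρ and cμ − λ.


Total capacity cμ = 4·11.62 = 46.48/hr
ρ = λ/(cμ) = 5.79/46.48 = 0.1246
Stable ⇔ ρ < 1: YES
Spare capacity = cμ − λ = 46.48 − 5.79 = 40.69/hr

Final: ρ = 0.1246; stable; margin = 40.69/hr


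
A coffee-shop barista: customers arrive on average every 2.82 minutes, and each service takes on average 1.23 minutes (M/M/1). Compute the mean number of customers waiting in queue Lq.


λ = 60/2.82 = 21.2766 /hr
μ = 60/1.23 = 48.7805 /hr
ρ = λ/μ = 21.2766/48.7805 = 0.4362
Lq = ρ²/(1−ρ) = 0.1902/0.5638 = 0.3374

Final: 0.3374


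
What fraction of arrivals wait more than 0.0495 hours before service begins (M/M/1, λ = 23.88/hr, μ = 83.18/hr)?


ρ = 23.88/83.18 = 0.2871
P(Wq > t) = ρ·e^{−(μ−λ)t} = 0.2871·e^{−2.9354}
= 0.2871·0.053112 = 0.015248

Final: 0.015248


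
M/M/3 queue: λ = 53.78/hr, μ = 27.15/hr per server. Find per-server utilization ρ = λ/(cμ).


ρ = λ/(cμ) = 53.78/(3·27.15) = 53.78/81.45 = 0.6603

Final: 0.6603


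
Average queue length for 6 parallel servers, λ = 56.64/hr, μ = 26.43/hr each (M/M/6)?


a = λ/μ = 2.1430; ρ = a/6 = 0.3572
P₀ = 0.117036
Lq = P₀·a^c·ρ / (c!·(1−ρ)²) = 0.117036·96.86268·0.3572/(720·0.41323)
= 0.01361

Final: 0.01361


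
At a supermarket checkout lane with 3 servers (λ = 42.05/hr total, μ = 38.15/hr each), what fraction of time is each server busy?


ρ = λ/(cμ) = 42.05/(3·38.15) = 42.05/114.45 = 0.3674

Final: 0.3674


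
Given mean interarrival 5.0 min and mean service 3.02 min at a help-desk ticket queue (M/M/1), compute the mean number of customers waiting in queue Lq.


λ = 60/5.0 = 12.0000 /hr
μ = 60/3.02 = 19.8675 /hr
ρ = λ/μ = 12.0000/19.8675 = 0.6040
Lq = ρ²/(1−ρ) = 0.3648/0.3960 = 0.9213

Final: 0.9213


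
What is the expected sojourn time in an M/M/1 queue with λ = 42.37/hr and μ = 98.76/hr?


W = 1/(μ−λ) = 1/(98.76 − 42.37) = 1/56.39 = 0.01773 hr

Final: 0.01773 hr


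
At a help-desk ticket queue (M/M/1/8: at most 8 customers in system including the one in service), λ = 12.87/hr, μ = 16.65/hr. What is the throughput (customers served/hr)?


ρ = 0.7730; P_K = (1−ρ)ρ^8/(1−ρ^9) = 0.032095
λ_eff = λ(1 − P_K) = 12.87·(1 − 0.032095) = 12.87·0.967905 = 12.4569 /hr

Final: 12.4569 /hr


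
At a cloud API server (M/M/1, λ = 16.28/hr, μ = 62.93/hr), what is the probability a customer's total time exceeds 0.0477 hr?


W ~ Exponential(μ−λ) for M/M/1.
μ − λ = 62.93 − 16.28 = 46.6500
P(W > t) = e^{−(μ−λ)t} = e^{−2.2252} = 0.108045

Final: 0.108045


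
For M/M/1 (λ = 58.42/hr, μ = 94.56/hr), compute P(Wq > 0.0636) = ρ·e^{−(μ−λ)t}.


ρ = 58.42/94.56 = 0.6178
P(Wq > t) = ρ·e^{−(μ−λ)t} = 0.6178·e^{−2.2985}
= 0.6178·0.100409 = 0.062034

Final: 0.062034


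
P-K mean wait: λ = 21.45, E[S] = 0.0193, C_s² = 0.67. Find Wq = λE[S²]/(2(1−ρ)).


ρ = λ·E[S] = 21.45·0.0193 = 0.4140
E[S²] = E[S]²(1+C_s²) = 0.0193²·(1+0.67) = 0.0006221
Wq = λ·E[S²]/(2(1−ρ)) = 21.45·0.0006221/(2·0.5860) = 0.01138 hr

Final: 0.01138 hr


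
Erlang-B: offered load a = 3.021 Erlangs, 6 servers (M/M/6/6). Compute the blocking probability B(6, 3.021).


B(c,a) = (a^c/c!) / Σ_{k=0}^{c} a^k/k!
a^6/6! = 1.055776
Σ terms (k=0..6): 1.00000 + 3.02100 + 4.56322 + 4.59516 + 3.47050 + 2.09687 + 1.05578 = 19.802531
B = 1.055776/19.802531 = 0.053315

Final: 0.053315


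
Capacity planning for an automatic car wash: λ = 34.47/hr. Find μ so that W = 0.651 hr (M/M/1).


W = 1/(μ−λ) ⇒ μ − λ = 1/W = 1/0.651 = 1.5361
μ = λ + 1/W = 34.47 + 1.5361 = 36.0061 per hr

Final: 36.0061 /hr


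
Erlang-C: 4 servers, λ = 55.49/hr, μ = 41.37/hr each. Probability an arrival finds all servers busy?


a = λ/μ = 1.3413; ρ = a/4 = 0.3353
P₀ = 0.260013 (from M/M/c formula)
C(c,a) = [a^c/(c!(1−ρ))]·P₀ = [3.23681/(24·0.6647)]·0.260013
= 0.20291·0.260013 = 0.052758

Final: 0.052758


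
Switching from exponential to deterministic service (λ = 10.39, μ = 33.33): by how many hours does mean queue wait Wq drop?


ρ = 10.39/33.33 = 0.3117
Wq(M/M/1) = ρ/(μ−λ) = 0.3117/22.94 = 0.01359 hr
Wq(M/D/1) = ρ/(2(μ−λ)) = 0.006794 hr
Savings = 0.01359 − 0.006794 = 0.006794 hr

Final: 0.006794 hr


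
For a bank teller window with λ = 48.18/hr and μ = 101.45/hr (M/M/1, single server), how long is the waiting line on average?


ρ = 48.18/101.45 = 0.4749
Lq = ρ²/(1−ρ) = 0.2255/0.5251 = 0.4295

Final: 0.4295


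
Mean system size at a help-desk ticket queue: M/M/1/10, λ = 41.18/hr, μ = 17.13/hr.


ρ = 41.18/17.13 = 2.4040
L = ρ[1 − (K+1)ρ^K + Kρ^(K+1)] / [(1−ρ)(1−ρ^(K+1))]
Numerator: 2.4040·(1 − 11·6445.992460 + 10·15495.970198) = 202065.151383
Denominator: (-1.4040)·(-15494.970198) = 21754.467792
L = 202065.151383/21754.467792 = 9.2884

Final: 9.2884


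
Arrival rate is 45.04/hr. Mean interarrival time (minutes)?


Mean interarrival time = 1/λ = 1/45.04 hour = 0.02220 hour
In minutes: 0.02220 × 60 = 1.3321 min

Final: 1.3321 min


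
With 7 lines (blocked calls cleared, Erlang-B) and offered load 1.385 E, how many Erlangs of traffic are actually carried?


B(7,1.385) = 0.0004856 (Erlang-B)
Carried load = a(1 − B) = 1.385·(1 − 0.0004856) = 1.385·0.999514 = 1.3843 E

Final: 1.3843 Erlangs


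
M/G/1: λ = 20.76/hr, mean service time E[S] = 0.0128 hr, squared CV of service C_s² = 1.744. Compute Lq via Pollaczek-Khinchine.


ρ = λ·E[S] = 20.76·0.0128 = 0.2657
Lq = ρ²(1+C_s²)/(2(1−ρ)) = 0.07061·(1+1.744)/(2·0.7343)
= 0.07061·2.7440/1.4685 = 0.13194

Final: 0.13194


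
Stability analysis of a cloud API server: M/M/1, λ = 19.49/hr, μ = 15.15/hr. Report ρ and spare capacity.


Total capacity cμ = 1·15.15 = 15.15/hr
ρ = λ/(cμ) = 19.49/15.15 = 1.2865
Stable ⇔ ρ < 1: NO
Spare capacity = cμ − λ = 15.15 − 19.49 = -4.34/hr

Final: ρ = 1.2865; unstable; margin = -4.34/hr


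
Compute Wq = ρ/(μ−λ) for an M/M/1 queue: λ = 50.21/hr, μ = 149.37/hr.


ρ = 50.21/149.37 = 0.3361
Wq = ρ/(μ−λ) = 0.3361/(149.37 − 50.21) = 0.3361/99.16 = 0.003390 hr

Final: 0.003390 hr


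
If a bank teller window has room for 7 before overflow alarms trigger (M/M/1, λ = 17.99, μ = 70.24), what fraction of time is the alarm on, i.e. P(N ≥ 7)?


ρ = 17.99/70.24 = 0.2561
P(N ≥ n) = ρ^n = 0.2561^7 = 0.00007230

Final: 0.00007230


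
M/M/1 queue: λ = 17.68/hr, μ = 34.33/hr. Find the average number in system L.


ρ = λ/μ = 17.68/34.33 = 0.5150
L = ρ/(1−ρ) = 0.5150/(1 − 0.5150) = 0.5150/0.4850 = 1.0619

Final: 1.0619


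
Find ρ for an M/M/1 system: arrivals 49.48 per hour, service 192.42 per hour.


ρ = λ/μ = 49.48/192.42 = 0.2571

Final: 0.2571


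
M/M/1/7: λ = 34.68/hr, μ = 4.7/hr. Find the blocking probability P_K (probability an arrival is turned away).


ρ = λ/μ = 34.68/4.7 = 7.3787
P_K = (1−ρ)ρ^K/(1−ρ^(K+1)) = (-6.3787·1190881.684835)/(1 − 8787186.559591)
= -7596304.874756/-8787185.559591 = 0.864475

Final: 0.864475


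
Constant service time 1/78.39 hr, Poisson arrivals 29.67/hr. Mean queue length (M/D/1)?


ρ = 29.67/78.39 = 0.3785
M/D/1: Lq = ρ²/(2(1−ρ)) = 0.1433/(2·0.6215) = 0.11525

Final: 0.11525


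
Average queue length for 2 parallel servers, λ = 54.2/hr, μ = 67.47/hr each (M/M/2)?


a = λ/μ = 0.8033; ρ = a/2 = 0.4017
P₀ = 0.426880
Lq = P₀·a^c·ρ / (c!·(1−ρ)²) = 0.426880·0.64532·0.4017/(2·0.35801)
= 0.15453

Final: 0.15453


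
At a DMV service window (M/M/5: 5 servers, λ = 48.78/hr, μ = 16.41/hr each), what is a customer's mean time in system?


a = 2.9726; ρ = 0.5945; P₀ = 0.048096
Lq = P₀·a^c·ρ/(c!(1−ρ)²) = 0.33637
Wq = Lq/λ = 0.33637/48.78 = 0.006896 hr
W = Wq + 1/μ = 0.006896 + 0.06094 = 0.06783 hr

Final: 0.06783 hr


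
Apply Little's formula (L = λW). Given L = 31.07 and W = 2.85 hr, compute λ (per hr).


λ = L/W = 31.07/2.85 = 10.9018 /hr

Final: 10.9018 /hr


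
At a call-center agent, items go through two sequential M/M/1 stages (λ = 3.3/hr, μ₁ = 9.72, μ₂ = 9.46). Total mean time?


Each node sees arrival rate λ = 3.3/hr (tandem ⇒ throughput preserved).
W₁ = 1/(μ₁−λ) = 1/(9.72−3.3) = 0.15576 hr
W₂ = 1/(μ₂−λ) = 1/(9.46−3.3) = 0.16234 hr
W_total = W₁ + W₂ = 0.15576 + 0.16234 = 0.31810 hr

Final: 0.31810 hr


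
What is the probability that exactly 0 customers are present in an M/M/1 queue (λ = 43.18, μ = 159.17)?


ρ = 43.18/159.17 = 0.2713
P_n = (1−ρ)·ρ^n = (1 − 0.2713)·0.2713^0 = 0.7287·1.000000 = 0.728718

Final: 0.728718


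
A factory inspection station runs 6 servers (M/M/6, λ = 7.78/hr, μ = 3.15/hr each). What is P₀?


a = λ/μ = 7.78/3.15 = 2.4698; ρ = a/c = 0.4116
Σ_{k=0}^{5} a^k/k! (terms k=0..5) = 1.00000 + 2.46984 + 3.05006 + 2.51105 + 1.55048 + 0.76589 = 11.34731
Tail: a^6/(6!(1−ρ)) = 226.99394/(720·0.5884) = 0.53584
P₀ = 1/(11.34731 + 0.53584) = 1/11.88316 = 0.084153

Final: 0.084153


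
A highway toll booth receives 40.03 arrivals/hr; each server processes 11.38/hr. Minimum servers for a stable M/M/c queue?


Stability requires cμ > λ ⇔ c > λ/μ.
λ/μ = 40.03/11.38 = 3.5176
Minimum integer c = ⌊3.5176⌋ + 1 = 4
Check: 4·11.38 = 45.52 > 40.03, while 3·11.38 = 34.14 ≤ 40.03

Final: 4 servers


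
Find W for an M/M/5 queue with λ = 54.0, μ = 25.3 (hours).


a = 2.1344; ρ = 0.4269; P₀ = 0.117074
Lq = P₀·a^c·ρ/(c!(1−ρ)²) = 0.05616
Wq = Lq/λ = 0.05616/54.0 = 0.001040 hr
W = Wq + 1/μ = 0.001040 + 0.03953 = 0.04057 hr

Final: 0.04057 hr


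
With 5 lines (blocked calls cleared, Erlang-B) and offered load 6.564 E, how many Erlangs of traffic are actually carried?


B(5,6.564) = 0.398001 (Erlang-B)
Carried load = a(1 − B) = 6.564·(1 − 0.398001) = 6.564·0.601999 = 3.9515 E

Final: 3.9515 Erlangs


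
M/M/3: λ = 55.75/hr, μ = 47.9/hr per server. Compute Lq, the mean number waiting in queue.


a = λ/μ = 1.1639; ρ = a/3 = 0.3880
P₀ = 0.305761
Lq = P₀·a^c·ρ / (c!·(1−ρ)²) = 0.305761·1.57662·0.3880/(6·0.37459)
= 0.08321

Final: 0.08321


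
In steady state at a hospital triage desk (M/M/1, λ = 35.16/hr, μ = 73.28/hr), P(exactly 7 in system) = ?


ρ = 35.16/73.28 = 0.4798
P_n = (1−ρ)·ρ^n = (1 − 0.4798)·0.4798^7 = 0.5202·0.005854 = 0.003045

Final: 0.003045


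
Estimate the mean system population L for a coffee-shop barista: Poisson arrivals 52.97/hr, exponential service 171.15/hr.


ρ = λ/μ = 52.97/171.15 = 0.3095
L = ρ/(1−ρ) = 0.3095/(1 − 0.3095) = 0.3095/0.6905 = 0.4482

Final: 0.4482


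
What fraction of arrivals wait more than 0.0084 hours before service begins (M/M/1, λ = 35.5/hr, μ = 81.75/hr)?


ρ = 35.5/81.75 = 0.4343
P(Wq > t) = ρ·e^{−(μ−λ)t} = 0.4343·e^{−0.3885}
= 0.4343·0.678073 = 0.294454

Final: 0.294454


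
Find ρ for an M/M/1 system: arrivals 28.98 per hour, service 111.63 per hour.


ρ = λ/μ = 28.98/111.63 = 0.2596

Final: 0.2596


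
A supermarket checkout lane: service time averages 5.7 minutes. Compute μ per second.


μ = 1/(service time) in consistent units.
1 second = 0.0166667 min, so μ = 0.0166667/5.7 = 0.002924 per second

Final: 0.002924 /sec


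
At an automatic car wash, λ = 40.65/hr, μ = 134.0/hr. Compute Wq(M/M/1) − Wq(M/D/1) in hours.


ρ = 40.65/134.0 = 0.3034
Wq(M/M/1) = ρ/(μ−λ) = 0.3034/93.35 = 0.003250 hr
Wq(M/D/1) = ρ/(2(μ−λ)) = 0.001625 hr
Savings = 0.003250 − 0.001625 = 0.001625 hr

Final: 0.001625 hr


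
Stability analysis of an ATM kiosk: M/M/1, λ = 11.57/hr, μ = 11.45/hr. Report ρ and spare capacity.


Total capacity cμ = 1·11.45 = 11.45/hr
ρ = λ/(cμ) = 11.57/11.45 = 1.0105
Stable ⇔ ρ < 1: NO
Spare capacity = cμ − λ = 11.45 − 11.57 = -0.12/hr

Final: ρ = 1.0105; unstable; margin = -0.12/hr


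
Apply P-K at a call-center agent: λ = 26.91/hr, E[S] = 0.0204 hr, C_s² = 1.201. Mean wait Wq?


ρ = λ·E[S] = 26.91·0.0204 = 0.5490
E[S²] = E[S]²(1+C_s²) = 0.0204²·(1+1.201) = 0.0009160
Wq = λ·E[S²]/(2(1−ρ)) = 26.91·0.0009160/(2·0.4510) = 0.02732 hr

Final: 0.02732 hr


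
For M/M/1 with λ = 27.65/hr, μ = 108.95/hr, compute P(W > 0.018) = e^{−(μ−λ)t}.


W ~ Exponential(μ−λ) for M/M/1.
μ − λ = 108.95 − 27.65 = 81.3000
P(W > t) = e^{−(μ−λ)t} = e^{−1.4634} = 0.231448

Final: 0.231448


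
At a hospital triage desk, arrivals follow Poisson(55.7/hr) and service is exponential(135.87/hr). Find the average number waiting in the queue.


ρ = 55.7/135.87 = 0.4100
Lq = ρ²/(1−ρ) = 0.1681/0.5900 = 0.2848

Final: 0.2848


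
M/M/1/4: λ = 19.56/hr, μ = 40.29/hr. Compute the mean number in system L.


ρ = 19.56/40.29 = 0.4855
L = ρ[1 − (K+1)ρ^K + Kρ^(K+1)] / [(1−ρ)(1−ρ^(K+1))]
Numerator: 0.4855·(1 − 5·0.055550 + 4·0.026969) = 0.403008
Denominator: (0.5145)·(0.973031) = 0.500644
L = 0.403008/0.500644 = 0.8050

Final: 0.8050


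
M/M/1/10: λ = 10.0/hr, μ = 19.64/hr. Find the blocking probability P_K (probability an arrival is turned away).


ρ = λ/μ = 10.0/19.64 = 0.5092
P_K = (1−ρ)ρ^K/(1−ρ^(K+1)) = (0.4908·0.001171)/(1 − 0.0005963)
= 0.0005748/0.999404 = 0.0005751

Final: 0.0005751


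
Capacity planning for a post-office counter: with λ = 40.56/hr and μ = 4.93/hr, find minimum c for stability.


Stability requires cμ > λ ⇔ c > λ/μ.
λ/μ = 40.56/4.93 = 8.2272
Minimum integer c = ⌊8.2272⌋ + 1 = 9
Check: 9·4.93 = 44.37 > 40.56, while 8·4.93 = 39.44 ≤ 40.56

Final: 9 servers


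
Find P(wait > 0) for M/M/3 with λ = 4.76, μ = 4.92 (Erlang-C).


a = λ/μ = 0.9675; ρ = a/3 = 0.3225
P₀ = 0.376186 (from M/M/c formula)
C(c,a) = [a^c/(c!(1−ρ))]·P₀ = [0.90558/(6·0.6775)]·0.376186
= 0.22277·0.376186 = 0.083804

Final: 0.083804


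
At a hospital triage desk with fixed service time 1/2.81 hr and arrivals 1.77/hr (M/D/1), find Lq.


ρ = 1.77/2.81 = 0.6299
M/D/1: Lq = ρ²/(2(1−ρ)) = 0.3968/(2·0.3701) = 0.53601

Final: 0.53601


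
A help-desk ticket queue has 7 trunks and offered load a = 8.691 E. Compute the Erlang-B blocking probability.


B(c,a) = (a^c/c!) / Σ_{k=0}^{c} a^k/k!
a^7/7! = 743.117884
Σ terms (k=0..7): 1.00000 + 8.69100 + 37.76674 + 109.41025 + 237.72111 + 413.20684 + 598.53011 + 743.11788 = 2149.443937
B = 743.117884/2149.443937 = 0.345726

Final: 0.345726


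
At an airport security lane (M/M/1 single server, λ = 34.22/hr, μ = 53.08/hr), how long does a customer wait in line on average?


ρ = 34.22/53.08 = 0.6447
Wq = ρ/(μ−λ) = 0.6447/(53.08 − 34.22) = 0.6447/18.86 = 0.03418 hr

Final: 0.03418 hr


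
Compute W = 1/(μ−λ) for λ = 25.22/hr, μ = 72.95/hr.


W = 1/(μ−λ) = 1/(72.95 − 25.22) = 1/47.73 = 0.02095 hr

Final: 0.02095 hr


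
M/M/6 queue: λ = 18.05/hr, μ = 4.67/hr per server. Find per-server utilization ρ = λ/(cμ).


ρ = λ/(cμ) = 18.05/(6·4.67) = 18.05/28.02 = 0.6442

Final: 0.6442


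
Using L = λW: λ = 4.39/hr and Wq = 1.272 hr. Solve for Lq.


Lq = λWq = 4.39·1.272 = 5.5841

Final: 5.5841


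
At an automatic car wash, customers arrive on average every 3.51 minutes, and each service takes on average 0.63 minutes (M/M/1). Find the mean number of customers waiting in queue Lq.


λ = 60/3.51 = 17.0940 /hr
μ = 60/0.63 = 95.2381 /hr
ρ = λ/μ = 17.0940/95.2381 = 0.1795
Lq = ρ²/(1−ρ) = 0.03222/0.8205 = 0.03926

Final: 0.03926


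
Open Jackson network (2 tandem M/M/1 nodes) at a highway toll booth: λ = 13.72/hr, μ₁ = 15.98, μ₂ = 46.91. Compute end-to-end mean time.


Each node sees arrival rate λ = 13.72/hr (tandem ⇒ throughput preserved).
W₁ = 1/(μ₁−λ) = 1/(15.98−13.72) = 0.44248 hr
W₂ = 1/(μ₂−λ) = 1/(46.91−13.72) = 0.03013 hr
W_total = W₁ + W₂ = 0.44248 + 0.03013 = 0.47261 hr

Final: 0.47261 hr


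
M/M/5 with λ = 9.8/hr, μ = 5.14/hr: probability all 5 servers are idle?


a = λ/μ = 9.8/5.14 = 1.9066; ρ = a/c = 0.3813
Σ_{k=0}^{4} a^k/k! (terms k=0..4) = 1.00000 + 1.90661 + 1.81759 + 1.15515 + 0.55061 = 6.42996
Tail: a^5/(5!(1−ρ)) = 25.19502/(120·0.6187) = 0.33937
P₀ = 1/(6.42996 + 0.33937) = 1/6.76933 = 0.147725

Final: 0.147725


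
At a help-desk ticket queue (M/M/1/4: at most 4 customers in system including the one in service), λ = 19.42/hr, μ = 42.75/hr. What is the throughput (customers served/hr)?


ρ = 0.4543; P_K = (1−ρ)ρ^4/(1−ρ^5) = 0.023698
λ_eff = λ(1 − P_K) = 19.42·(1 − 0.023698) = 19.42·0.976302 = 18.9598 /hr

Final: 18.9598 /hr


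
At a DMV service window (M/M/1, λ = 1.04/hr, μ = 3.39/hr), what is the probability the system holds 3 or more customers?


ρ = 1.04/3.39 = 0.3068
P(N ≥ n) = ρ^n = 0.3068^3 = 0.028874

Final: 0.028874


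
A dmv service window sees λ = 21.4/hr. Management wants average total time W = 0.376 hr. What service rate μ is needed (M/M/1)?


W = 1/(μ−λ) ⇒ μ − λ = 1/W = 1/0.376 = 2.6596
μ = λ + 1/W = 21.4 + 2.6596 = 24.0596 per hr

Final: 24.0596 /hr


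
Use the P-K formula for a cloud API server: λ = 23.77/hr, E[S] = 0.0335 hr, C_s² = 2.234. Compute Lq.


ρ = λ·E[S] = 23.77·0.0335 = 0.7963
Lq = ρ²(1+C_s²)/(2(1−ρ)) = 0.6341·(1+2.234)/(2·0.2037)
= 0.6341·3.2340/0.4074 = 5.03334

Final: 5.03334
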